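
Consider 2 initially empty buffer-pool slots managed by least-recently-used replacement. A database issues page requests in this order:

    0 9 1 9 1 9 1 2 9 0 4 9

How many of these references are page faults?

8

0 -> fault, frames {0}
9 -> fault, frames {0,9}
1 -> fault, evict 0, frames {9,1}
9 -> hit
1 -> hit
9 -> hit
1 -> hit
2 -> fault, evict 9, frames {1,2}
9 -> fault, evict 1, frames {2,9}
0 -> fault, evict 2, frames {9,0}
4 -> fault, evict 9, frames {0,4}
9 -> fault, evict 0, frames {4,9}
Page faults: 8.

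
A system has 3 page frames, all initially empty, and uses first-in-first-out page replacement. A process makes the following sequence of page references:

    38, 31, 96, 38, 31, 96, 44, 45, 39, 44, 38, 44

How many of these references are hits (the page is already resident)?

4

38 → miss, frames {38}
31 → miss, frames {38,31}
96 → miss, frames {38,31,96}
38 → hit
31 → hit
96 → hit
44 → miss, evict 38, frames {31,96,44}
45 → miss, evict 31, frames {96,44,45}
39 → miss, evict 96, frames {44,45,39}
44 → hit
38 → miss, evict 44, frames {45,39,38}
44 → miss, evict 45, frames {39,38,44}
Hits: 4.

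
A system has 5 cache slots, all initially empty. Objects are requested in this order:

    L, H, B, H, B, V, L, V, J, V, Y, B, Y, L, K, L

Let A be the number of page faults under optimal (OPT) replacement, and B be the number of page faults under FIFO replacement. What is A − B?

Under OPT: F F F . . F . . F . F . . . F . → 7 faults.
Under FIFO: F F F . . F . . F . F . . F F . → 8 faults.
A − B = 7 − 8 = -1.

-1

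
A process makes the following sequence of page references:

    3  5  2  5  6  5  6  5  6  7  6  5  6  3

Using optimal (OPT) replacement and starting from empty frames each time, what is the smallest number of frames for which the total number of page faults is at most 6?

3

f=1: 14 faults
f=2: 7 faults
f=3: 6 faults
f=4: 5 faults
f=5: 5 faults
Smallest f with faults ≤ 6 is 3.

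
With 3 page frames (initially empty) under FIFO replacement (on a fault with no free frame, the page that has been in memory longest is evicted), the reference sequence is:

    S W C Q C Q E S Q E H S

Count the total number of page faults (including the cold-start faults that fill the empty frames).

S → fault, frames (S)
W → fault, frames (S W)
C → fault, frames (S W C)
Q → fault, evict S, frames (W C Q)
C → hit
Q → hit
E → fault, evict W, frames (C Q E)
S → fault, evict C, frames (Q E S)
Q → hit
E → hit
H → fault, evict Q, frames (E S H)
S → hit
Page faults: 7.

7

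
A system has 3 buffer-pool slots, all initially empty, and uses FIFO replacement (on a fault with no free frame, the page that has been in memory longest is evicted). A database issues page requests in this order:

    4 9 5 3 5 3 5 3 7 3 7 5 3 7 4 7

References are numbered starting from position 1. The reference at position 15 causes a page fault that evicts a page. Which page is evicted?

pos 1: 4 → miss, frames {4}
pos 2: 9 → miss, frames {4,9}
pos 3: 5 → miss, frames {4,9,5}
pos 4: 3 → miss, evict 4, frames {9,5,3}
pos 5: 5 → hit
pos 6: 3 → hit
pos 7: 5 → hit
pos 8: 3 → hit
pos 9: 7 → miss, evict 9, frames {5,3,7}
pos 10: 3 → hit
pos 11: 7 → hit
pos 12: 5 → hit
pos 13: 3 → hit
pos 14: 7 → hit
pos 15: 4 → miss, evict 5, frames {3,7,4}
At position 15, page 5 is evicted.

5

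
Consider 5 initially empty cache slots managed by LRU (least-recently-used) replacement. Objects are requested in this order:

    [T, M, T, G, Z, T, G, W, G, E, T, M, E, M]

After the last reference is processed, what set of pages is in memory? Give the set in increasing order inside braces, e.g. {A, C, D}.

T → miss, frames [T]
M → miss, frames [T, M]
T → hit
G → miss, frames [M, T, G]
Z → miss, frames [M, T, G, Z]
T → hit
G → hit
W → miss, frames [M, Z, T, G, W]
G → hit
E → miss, evict M, frames [Z, T, W, G, E]
T → hit
M → miss, evict Z, frames [W, G, E, T, M]
E → hit
M → hit

{E, G, M, T, W}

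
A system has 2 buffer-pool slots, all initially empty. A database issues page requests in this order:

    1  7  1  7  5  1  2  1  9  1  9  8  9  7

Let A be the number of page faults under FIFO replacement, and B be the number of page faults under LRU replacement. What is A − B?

Under FIFO: F F . . F F F . F F . F F F → 10 faults.
Under LRU: F F . . F F F . F . . F . F → 8 faults.
A − B = 10 − 8 = 2.

2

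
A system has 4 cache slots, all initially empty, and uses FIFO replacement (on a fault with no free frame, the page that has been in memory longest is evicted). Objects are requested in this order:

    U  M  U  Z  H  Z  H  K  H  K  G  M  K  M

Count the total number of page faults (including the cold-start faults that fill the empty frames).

U: fault, frames (U)
M: fault, frames (U M)
U: hit
Z: fault, frames (U M Z)
H: fault, frames (U M Z H)
Z: hit
H: hit
K: fault, evict U, frames (M Z H K)
H: hit
K: hit
G: fault, evict M, frames (Z H K G)
M: fault, evict Z, frames (H K G M)
K: hit
M: hit
Page faults: 7.

7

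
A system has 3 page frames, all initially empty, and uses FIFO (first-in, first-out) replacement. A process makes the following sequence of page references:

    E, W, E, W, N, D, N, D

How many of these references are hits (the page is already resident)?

E → fault, frames (E)
W → fault, frames (E W)
E → hit
W → hit
N → fault, frames (E W N)
D → fault, evict E, frames (W N D)
N → hit
D → hit
Hits: 4.

4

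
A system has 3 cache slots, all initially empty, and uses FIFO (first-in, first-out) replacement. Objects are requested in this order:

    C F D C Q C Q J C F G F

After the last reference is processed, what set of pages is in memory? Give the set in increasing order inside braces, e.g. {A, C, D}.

{F, G, J}

C -> fault, frames (C)
F -> fault, frames (C F)
D -> fault, frames (C F D)
C -> hit
Q -> fault, evict C, frames (F D Q)
C -> fault, evict F, frames (D Q C)
Q -> hit
J -> fault, evict D, frames (Q C J)
C -> hit
F -> fault, evict Q, frames (C J F)
G -> fault, evict C, frames (J F G)
F -> hit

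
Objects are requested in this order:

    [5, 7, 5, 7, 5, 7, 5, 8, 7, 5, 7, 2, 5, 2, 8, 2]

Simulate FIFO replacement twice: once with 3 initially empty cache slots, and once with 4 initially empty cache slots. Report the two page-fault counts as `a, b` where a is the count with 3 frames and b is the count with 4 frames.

5, 4

3 frames: F F . . . . . F . . . F F . . . → 5 faults.
4 frames: F F . . . . . F . . . F . . . . → 4 faults.
4 < 5: adding a frame reduced faults, as is typical.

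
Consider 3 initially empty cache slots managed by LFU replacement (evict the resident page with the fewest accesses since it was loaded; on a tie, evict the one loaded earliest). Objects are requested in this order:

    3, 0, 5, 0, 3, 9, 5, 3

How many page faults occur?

3: miss, frames {3}
0: miss, frames {3,0}
5: miss, frames {3,0,5}
0: hit
3: hit
9: miss, evict 5, frames {3,0,9}
5: miss, evict 9, frames {3,0,5}
3: hit
Page faults: 5.

5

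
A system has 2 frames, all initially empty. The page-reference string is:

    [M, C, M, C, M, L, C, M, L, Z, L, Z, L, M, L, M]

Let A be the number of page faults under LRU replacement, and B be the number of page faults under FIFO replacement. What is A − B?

1

Under LRU: F F . . . F F F F F . . . F . . → 8 faults.
Under FIFO: F F . . . F . F . F F . . F . . → 7 faults.
A − B = 8 − 7 = 1.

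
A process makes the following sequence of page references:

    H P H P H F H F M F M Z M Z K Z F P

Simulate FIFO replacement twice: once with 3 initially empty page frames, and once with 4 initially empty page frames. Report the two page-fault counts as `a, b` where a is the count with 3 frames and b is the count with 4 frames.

3 frames: F F . . . F . . F . . F . . F . F F → 8 faults.
4 frames: F F . . . F . . F . . F . . F . . F → 7 faults.
7 < 8: adding a frame reduced faults, as is typical.

8, 7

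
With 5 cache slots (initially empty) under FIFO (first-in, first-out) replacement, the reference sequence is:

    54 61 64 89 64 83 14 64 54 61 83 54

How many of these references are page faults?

54 -> miss, frames {54}
61 -> miss, frames {54,61}
64 -> miss, frames {54,61,64}
89 -> miss, frames {54,61,64,89}
64 -> hit
83 -> miss, frames {54,61,64,89,83}
14 -> miss, evict 54, frames {61,64,89,83,14}
64 -> hit
54 -> miss, evict 61, frames {64,89,83,14,54}
61 -> miss, evict 64, frames {89,83,14,54,61}
83 -> hit
54 -> hit
Page faults: 8.

8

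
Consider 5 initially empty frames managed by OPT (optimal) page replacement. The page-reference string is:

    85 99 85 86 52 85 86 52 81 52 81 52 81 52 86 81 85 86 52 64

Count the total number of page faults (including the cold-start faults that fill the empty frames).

6

85 -> miss, frames {85}
99 -> miss, frames {85,99}
85 -> hit
86 -> miss, frames {85,99,86}
52 -> miss, frames {85,99,86,52}
85 -> hit
86 -> hit
52 -> hit
81 -> miss, frames {85,99,86,52,81}
52 -> hit
81 -> hit
52 -> hit
81 -> hit
52 -> hit
86 -> hit
81 -> hit
85 -> hit
86 -> hit
52 -> hit
64 -> miss, evict 81, frames {85,99,86,52,64}
Page faults: 6.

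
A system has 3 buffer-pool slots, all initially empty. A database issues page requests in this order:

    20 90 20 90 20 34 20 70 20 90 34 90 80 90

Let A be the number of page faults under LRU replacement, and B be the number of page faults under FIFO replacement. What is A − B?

Under LRU: F F . . . F . F . F F . F . → 7 faults.
Under FIFO: F F . . . F . F F F F . F . → 8 faults.
A − B = 7 − 8 = -1.

-1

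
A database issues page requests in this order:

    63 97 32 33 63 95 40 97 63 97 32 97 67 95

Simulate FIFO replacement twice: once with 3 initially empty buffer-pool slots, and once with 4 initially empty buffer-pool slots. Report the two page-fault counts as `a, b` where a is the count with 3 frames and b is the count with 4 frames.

12, 11

3 frames: F F F F F F F F F . F . F F → 12 faults.
4 frames: F F F F . F F F F . F . F F → 11 faults.
11 < 12: adding a frame reduced faults, as is typical.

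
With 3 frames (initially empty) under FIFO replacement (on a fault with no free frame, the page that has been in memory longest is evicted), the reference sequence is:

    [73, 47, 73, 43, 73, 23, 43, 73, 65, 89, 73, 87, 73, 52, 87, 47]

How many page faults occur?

11

73: miss, frames {73}
47: miss, frames {73,47}
73: hit
43: miss, frames {73,47,43}
73: hit
23: miss, evict 73, frames {47,43,23}
43: hit
73: miss, evict 47, frames {43,23,73}
65: miss, evict 43, frames {23,73,65}
89: miss, evict 23, frames {73,65,89}
73: hit
87: miss, evict 73, frames {65,89,87}
73: miss, evict 65, frames {89,87,73}
52: miss, evict 89, frames {87,73,52}
87: hit
47: miss, evict 87, frames {73,52,47}
Page faults: 11.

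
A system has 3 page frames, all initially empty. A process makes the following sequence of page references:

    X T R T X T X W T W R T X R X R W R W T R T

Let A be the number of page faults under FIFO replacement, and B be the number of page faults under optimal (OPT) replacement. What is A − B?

1

Under FIFO: F F F . . . . F . . . . F . . . . . . F F . → 7 faults.
Under OPT: F F F . . . . F . . . . F . . . . . . F . . → 6 faults.
A − B = 7 − 6 = 1.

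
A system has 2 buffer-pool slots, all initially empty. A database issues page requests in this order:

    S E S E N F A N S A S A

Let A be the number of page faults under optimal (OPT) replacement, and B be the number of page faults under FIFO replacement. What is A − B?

Under OPT: F F . . F F F . F . . . → 6 faults.
Under FIFO: F F . . F F F F F F . . → 8 faults.
A − B = 6 − 8 = -2.

-2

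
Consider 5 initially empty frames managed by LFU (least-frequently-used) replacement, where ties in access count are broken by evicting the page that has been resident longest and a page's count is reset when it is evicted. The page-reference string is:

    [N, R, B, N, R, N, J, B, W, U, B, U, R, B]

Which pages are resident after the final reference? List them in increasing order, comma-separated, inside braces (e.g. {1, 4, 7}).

{B, N, R, U, W}

N: miss, frames (N)
R: miss, frames (N R)
B: miss, frames (N R B)
N: hit
R: hit
N: hit
J: miss, frames (N R B J)
B: hit
W: miss, frames (N R B J W)
U: miss, evict J, frames (N R B W U)
B: hit
U: hit
R: hit
B: hit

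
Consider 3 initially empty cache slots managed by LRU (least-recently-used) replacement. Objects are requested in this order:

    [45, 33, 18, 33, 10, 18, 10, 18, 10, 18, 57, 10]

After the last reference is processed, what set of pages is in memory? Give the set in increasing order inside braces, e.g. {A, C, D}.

45: miss, frames [45]
33: miss, frames [45, 33]
18: miss, frames [45, 33, 18]
33: hit
10: miss, evict 45, frames [18, 33, 10]
18: hit
10: hit
18: hit
10: hit
18: hit
57: miss, evict 33, frames [10, 18, 57]
10: hit

{10, 18, 57}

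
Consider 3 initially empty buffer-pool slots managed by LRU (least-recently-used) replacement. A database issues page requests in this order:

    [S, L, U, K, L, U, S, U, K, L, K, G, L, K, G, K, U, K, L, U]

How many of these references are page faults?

10

S: miss, frames [S]
L: miss, frames [S, L]
U: miss, frames [S, L, U]
K: miss, evict S, frames [L, U, K]
L: hit
U: hit
S: miss, evict K, frames [L, U, S]
U: hit
K: miss, evict L, frames [S, U, K]
L: miss, evict S, frames [U, K, L]
K: hit
G: miss, evict U, frames [L, K, G]
L: hit
K: hit
G: hit
K: hit
U: miss, evict L, frames [G, K, U]
K: hit
L: miss, evict G, frames [U, K, L]
U: hit
Page faults: 10.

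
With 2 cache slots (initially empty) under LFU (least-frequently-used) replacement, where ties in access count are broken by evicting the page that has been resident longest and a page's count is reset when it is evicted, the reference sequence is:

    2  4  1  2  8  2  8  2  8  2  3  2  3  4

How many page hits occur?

7

2 -> miss, frames [2]
4 -> miss, frames [2, 4]
1 -> miss, evict 2, frames [4, 1]
2 -> miss, evict 4, frames [1, 2]
8 -> miss, evict 1, frames [2, 8]
2 -> hit
8 -> hit
2 -> hit
8 -> hit
2 -> hit
3 -> miss, evict 8, frames [2, 3]
2 -> hit
3 -> hit
4 -> miss, evict 3, frames [2, 4]
Hits: 7.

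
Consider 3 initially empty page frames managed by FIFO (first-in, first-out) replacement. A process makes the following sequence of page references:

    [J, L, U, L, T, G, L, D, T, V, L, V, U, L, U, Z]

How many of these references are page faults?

J: fault, frames {J}
L: fault, frames {J,L}
U: fault, frames {J,L,U}
L: hit
T: fault, evict J, frames {L,U,T}
G: fault, evict L, frames {U,T,G}
L: fault, evict U, frames {T,G,L}
D: fault, evict T, frames {G,L,D}
T: fault, evict G, frames {L,D,T}
V: fault, evict L, frames {D,T,V}
L: fault, evict D, frames {T,V,L}
V: hit
U: fault, evict T, frames {V,L,U}
L: hit
U: hit
Z: fault, evict V, frames {L,U,Z}
Page faults: 12.

12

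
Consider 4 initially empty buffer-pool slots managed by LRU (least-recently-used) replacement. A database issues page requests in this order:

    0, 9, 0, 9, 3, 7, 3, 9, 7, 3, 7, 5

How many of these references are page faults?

5

0 -> miss, frames [0]
9 -> miss, frames [0, 9]
0 -> hit
9 -> hit
3 -> miss, frames [0, 9, 3]
7 -> miss, frames [0, 9, 3, 7]
3 -> hit
9 -> hit
7 -> hit
3 -> hit
7 -> hit
5 -> miss, evict 0, frames [9, 3, 7, 5]
Page faults: 5.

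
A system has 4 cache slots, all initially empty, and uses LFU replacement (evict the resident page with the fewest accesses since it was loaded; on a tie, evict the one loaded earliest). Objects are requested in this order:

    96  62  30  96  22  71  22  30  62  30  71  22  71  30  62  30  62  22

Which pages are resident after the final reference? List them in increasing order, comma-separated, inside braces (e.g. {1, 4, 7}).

{22, 30, 62, 71}

96: miss, frames [96]
62: miss, frames [96, 62]
30: miss, frames [96, 62, 30]
96: hit
22: miss, frames [96, 62, 30, 22]
71: miss, evict 62, frames [96, 30, 22, 71]
22: hit
30: hit
62: miss, evict 71, frames [96, 30, 22, 62]
30: hit
71: miss, evict 62, frames [96, 30, 22, 71]
22: hit
71: hit
30: hit
62: miss, evict 96, frames [30, 22, 71, 62]
30: hit
62: hit
22: hit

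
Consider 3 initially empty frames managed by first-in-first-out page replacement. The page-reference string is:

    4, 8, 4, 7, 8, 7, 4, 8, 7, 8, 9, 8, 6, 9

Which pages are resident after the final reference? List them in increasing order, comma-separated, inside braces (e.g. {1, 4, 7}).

{6, 7, 9}

4 -> fault, frames (4)
8 -> fault, frames (4 8)
4 -> hit
7 -> fault, frames (4 8 7)
8 -> hit
7 -> hit
4 -> hit
8 -> hit
7 -> hit
8 -> hit
9 -> fault, evict 4, frames (8 7 9)
8 -> hit
6 -> fault, evict 8, frames (7 9 6)
9 -> hit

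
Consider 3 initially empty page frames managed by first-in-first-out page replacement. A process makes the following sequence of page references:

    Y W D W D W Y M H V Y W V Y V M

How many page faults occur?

9

Y -> miss, frames {Y}
W -> miss, frames {Y,W}
D -> miss, frames {Y,W,D}
W -> hit
D -> hit
W -> hit
Y -> hit
M -> miss, evict Y, frames {W,D,M}
H -> miss, evict W, frames {D,M,H}
V -> miss, evict D, frames {M,H,V}
Y -> miss, evict M, frames {H,V,Y}
W -> miss, evict H, frames {V,Y,W}
V -> hit
Y -> hit
V -> hit
M -> miss, evict V, frames {Y,W,M}
Page faults: 9.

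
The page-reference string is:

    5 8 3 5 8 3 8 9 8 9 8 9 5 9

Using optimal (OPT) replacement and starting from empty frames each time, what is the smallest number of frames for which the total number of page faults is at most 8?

2

f=1: 14 faults
f=2: 6 faults
f=3: 4 faults
f=4: 4 faults
Smallest f with faults ≤ 8 is 2.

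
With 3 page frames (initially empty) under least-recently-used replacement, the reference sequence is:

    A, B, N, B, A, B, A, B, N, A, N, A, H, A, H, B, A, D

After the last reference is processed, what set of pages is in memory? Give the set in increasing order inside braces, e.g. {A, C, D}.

{A, B, D}

A -> fault, frames (A)
B -> fault, frames (A B)
N -> fault, frames (A B N)
B -> hit
A -> hit
B -> hit
A -> hit
B -> hit
N -> hit
A -> hit
N -> hit
A -> hit
H -> fault, evict B, frames (N A H)
A -> hit
H -> hit
B -> fault, evict N, frames (A H B)
A -> hit
D -> fault, evict H, frames (B A D)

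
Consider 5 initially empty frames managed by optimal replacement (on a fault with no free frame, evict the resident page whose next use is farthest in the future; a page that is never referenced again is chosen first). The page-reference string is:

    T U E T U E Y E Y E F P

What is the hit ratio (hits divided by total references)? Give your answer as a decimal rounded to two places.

0.50

T -> miss, frames {T}
U -> miss, frames {T,U}
E -> miss, frames {T,U,E}
T -> hit
U -> hit
E -> hit
Y -> miss, frames {T,U,E,Y}
E -> hit
Y -> hit
E -> hit
F -> miss, frames {T,U,E,Y,F}
P -> miss, evict F, frames {T,U,E,Y,P}
Hits: 6 of 12 references → 6/12 = 0.5000.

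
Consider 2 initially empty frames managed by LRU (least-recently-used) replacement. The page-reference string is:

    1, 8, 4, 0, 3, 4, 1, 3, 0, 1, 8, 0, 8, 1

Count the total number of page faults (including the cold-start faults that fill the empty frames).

13

1 -> fault, frames [1]
8 -> fault, frames [1, 8]
4 -> fault, evict 1, frames [8, 4]
0 -> fault, evict 8, frames [4, 0]
3 -> fault, evict 4, frames [0, 3]
4 -> fault, evict 0, frames [3, 4]
1 -> fault, evict 3, frames [4, 1]
3 -> fault, evict 4, frames [1, 3]
0 -> fault, evict 1, frames [3, 0]
1 -> fault, evict 3, frames [0, 1]
8 -> fault, evict 0, frames [1, 8]
0 -> fault, evict 1, frames [8, 0]
8 -> hit
1 -> fault, evict 0, frames [8, 1]
Page faults: 13.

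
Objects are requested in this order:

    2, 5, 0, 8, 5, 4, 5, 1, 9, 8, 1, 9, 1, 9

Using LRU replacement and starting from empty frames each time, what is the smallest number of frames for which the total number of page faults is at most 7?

f=1: 14 faults
f=2: 11 faults
f=3: 8 faults
f=4: 8 faults
f=5: 7 faults
f=6: 7 faults
f=7: 7 faults
Smallest f with faults ≤ 7 is 5.

5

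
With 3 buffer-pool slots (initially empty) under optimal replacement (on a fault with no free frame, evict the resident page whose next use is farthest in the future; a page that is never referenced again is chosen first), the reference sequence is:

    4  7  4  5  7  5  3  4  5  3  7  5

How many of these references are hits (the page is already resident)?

7

4 -> fault, frames {4}
7 -> fault, frames {4,7}
4 -> hit
5 -> fault, frames {4,7,5}
7 -> hit
5 -> hit
3 -> fault, evict 7, frames {4,5,3}
4 -> hit
5 -> hit
3 -> hit
7 -> fault, evict 3, frames {4,5,7}
5 -> hit
Hits: 7.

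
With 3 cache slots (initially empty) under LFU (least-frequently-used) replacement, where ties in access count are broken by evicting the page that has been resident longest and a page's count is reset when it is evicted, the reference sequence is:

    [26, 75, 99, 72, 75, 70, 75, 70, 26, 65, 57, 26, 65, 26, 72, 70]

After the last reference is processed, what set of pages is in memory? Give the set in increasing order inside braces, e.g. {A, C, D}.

26: fault, frames [26]
75: fault, frames [26, 75]
99: fault, frames [26, 75, 99]
72: fault, evict 26, frames [75, 99, 72]
75: hit
70: fault, evict 99, frames [75, 72, 70]
75: hit
70: hit
26: fault, evict 72, frames [75, 70, 26]
65: fault, evict 26, frames [75, 70, 65]
57: fault, evict 65, frames [75, 70, 57]
26: fault, evict 57, frames [75, 70, 26]
65: fault, evict 26, frames [75, 70, 65]
26: fault, evict 65, frames [75, 70, 26]
72: fault, evict 26, frames [75, 70, 72]
70: hit

{70, 72, 75}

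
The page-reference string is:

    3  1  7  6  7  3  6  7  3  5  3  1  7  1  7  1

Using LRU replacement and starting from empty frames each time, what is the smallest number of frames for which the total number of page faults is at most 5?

f=1: 16 faults
f=2: 11 faults
f=3: 8 faults
f=4: 6 faults
f=5: 5 faults
Smallest f with faults ≤ 5 is 5.

5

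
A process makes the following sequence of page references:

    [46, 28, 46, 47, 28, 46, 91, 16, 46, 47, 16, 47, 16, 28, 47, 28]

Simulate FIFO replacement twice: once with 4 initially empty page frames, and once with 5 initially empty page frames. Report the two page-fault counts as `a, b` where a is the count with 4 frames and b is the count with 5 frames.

8, 5

4 frames: F F . F . . F F F . . . . F F . → 8 faults.
5 frames: F F . F . . F F . . . . . . . . → 5 faults.
5 < 8: adding a frame reduced faults, as is typical.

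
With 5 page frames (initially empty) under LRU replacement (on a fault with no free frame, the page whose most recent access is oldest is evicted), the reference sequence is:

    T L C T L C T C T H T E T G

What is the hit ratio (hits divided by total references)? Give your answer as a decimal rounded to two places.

T: fault, frames {T}
L: fault, frames {T,L}
C: fault, frames {T,L,C}
T: hit
L: hit
C: hit
T: hit
C: hit
T: hit
H: fault, frames {L,C,T,H}
T: hit
E: fault, frames {L,C,H,T,E}
T: hit
G: fault, evict L, frames {C,H,E,T,G}
Hits: 8 of 14 references → 8/14 = 0.5714.

0.57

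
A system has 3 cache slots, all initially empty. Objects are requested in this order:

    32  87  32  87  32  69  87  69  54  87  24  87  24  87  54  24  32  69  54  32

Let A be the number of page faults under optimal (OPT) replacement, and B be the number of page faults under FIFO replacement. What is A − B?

-2

Under OPT: F F . . . F . . F . F . . . . . F F . . → 7 faults.
Under FIFO: F F . . . F . . F . F F . . . . F F F . → 9 faults.
A − B = 7 − 9 = -2.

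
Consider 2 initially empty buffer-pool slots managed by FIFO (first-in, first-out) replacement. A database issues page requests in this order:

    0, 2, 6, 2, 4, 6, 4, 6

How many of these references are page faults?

0 → miss, frames [0]
2 → miss, frames [0, 2]
6 → miss, evict 0, frames [2, 6]
2 → hit
4 → miss, evict 2, frames [6, 4]
6 → hit
4 → hit
6 → hit
Page faults: 4.

4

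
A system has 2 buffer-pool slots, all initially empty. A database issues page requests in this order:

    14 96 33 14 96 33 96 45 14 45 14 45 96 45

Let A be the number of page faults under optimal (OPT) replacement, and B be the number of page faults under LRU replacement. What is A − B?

-2

Under OPT: F F F . F . . F F . . . F . → 7 faults.
Under LRU: F F F F F F . F F . . . F . → 9 faults.
A − B = 7 − 9 = -2.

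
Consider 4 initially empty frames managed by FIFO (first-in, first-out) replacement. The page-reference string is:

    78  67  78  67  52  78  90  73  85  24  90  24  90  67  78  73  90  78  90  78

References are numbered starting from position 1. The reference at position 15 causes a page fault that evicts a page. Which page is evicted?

73

pos 1: 78: fault, frames (78)
pos 2: 67: fault, frames (78 67)
pos 3: 78: hit
pos 4: 67: hit
pos 5: 52: fault, frames (78 67 52)
pos 6: 78: hit
pos 7: 90: fault, frames (78 67 52 90)
pos 8: 73: fault, evict 78, frames (67 52 90 73)
pos 9: 85: fault, evict 67, frames (52 90 73 85)
pos 10: 24: fault, evict 52, frames (90 73 85 24)
pos 11: 90: hit
pos 12: 24: hit
pos 13: 90: hit
pos 14: 67: fault, evict 90, frames (73 85 24 67)
pos 15: 78: fault, evict 73, frames (85 24 67 78)
At position 15, page 73 is evicted.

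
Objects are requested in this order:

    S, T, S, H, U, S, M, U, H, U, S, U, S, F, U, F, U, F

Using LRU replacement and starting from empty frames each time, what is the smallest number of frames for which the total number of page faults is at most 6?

f=1: 18 faults
f=2: 11 faults
f=3: 8 faults
f=4: 6 faults
f=5: 6 faults
f=6: 6 faults
Smallest f with faults ≤ 6 is 4.

4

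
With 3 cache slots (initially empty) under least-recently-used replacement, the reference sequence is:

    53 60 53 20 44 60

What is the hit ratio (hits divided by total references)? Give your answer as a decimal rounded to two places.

0.17

53: fault, frames [53]
60: fault, frames [53, 60]
53: hit
20: fault, frames [60, 53, 20]
44: fault, evict 60, frames [53, 20, 44]
60: fault, evict 53, frames [20, 44, 60]
Hits: 1 of 6 references → 1/6 = 0.1667.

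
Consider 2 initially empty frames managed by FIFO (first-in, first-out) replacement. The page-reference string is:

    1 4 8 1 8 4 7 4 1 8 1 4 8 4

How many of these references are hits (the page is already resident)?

5

1: miss, frames [1]
4: miss, frames [1, 4]
8: miss, evict 1, frames [4, 8]
1: miss, evict 4, frames [8, 1]
8: hit
4: miss, evict 8, frames [1, 4]
7: miss, evict 1, frames [4, 7]
4: hit
1: miss, evict 4, frames [7, 1]
8: miss, evict 7, frames [1, 8]
1: hit
4: miss, evict 1, frames [8, 4]
8: hit
4: hit
Hits: 5.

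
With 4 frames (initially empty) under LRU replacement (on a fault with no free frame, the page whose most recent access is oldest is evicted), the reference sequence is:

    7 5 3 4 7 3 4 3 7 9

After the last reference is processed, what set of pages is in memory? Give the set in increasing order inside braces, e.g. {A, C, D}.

{3, 4, 7, 9}

7 -> fault, frames [7]
5 -> fault, frames [7, 5]
3 -> fault, frames [7, 5, 3]
4 -> fault, frames [7, 5, 3, 4]
7 -> hit
3 -> hit
4 -> hit
3 -> hit
7 -> hit
9 -> fault, evict 5, frames [4, 3, 7, 9]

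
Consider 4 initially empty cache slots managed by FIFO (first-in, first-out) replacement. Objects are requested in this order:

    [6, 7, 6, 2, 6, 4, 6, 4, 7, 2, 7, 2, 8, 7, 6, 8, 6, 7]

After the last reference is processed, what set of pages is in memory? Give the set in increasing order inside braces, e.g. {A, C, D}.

{4, 6, 7, 8}

6 -> fault, frames [6]
7 -> fault, frames [6, 7]
6 -> hit
2 -> fault, frames [6, 7, 2]
6 -> hit
4 -> fault, frames [6, 7, 2, 4]
6 -> hit
4 -> hit
7 -> hit
2 -> hit
7 -> hit
2 -> hit
8 -> fault, evict 6, frames [7, 2, 4, 8]
7 -> hit
6 -> fault, evict 7, frames [2, 4, 8, 6]
8 -> hit
6 -> hit
7 -> fault, evict 2, frames [4, 8, 6, 7]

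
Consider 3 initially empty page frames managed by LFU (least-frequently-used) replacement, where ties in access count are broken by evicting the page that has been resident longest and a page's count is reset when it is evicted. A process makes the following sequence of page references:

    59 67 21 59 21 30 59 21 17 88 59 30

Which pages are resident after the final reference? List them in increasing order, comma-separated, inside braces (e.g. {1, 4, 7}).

59 -> fault, frames [59]
67 -> fault, frames [59, 67]
21 -> fault, frames [59, 67, 21]
59 -> hit
21 -> hit
30 -> fault, evict 67, frames [59, 21, 30]
59 -> hit
21 -> hit
17 -> fault, evict 30, frames [59, 21, 17]
88 -> fault, evict 17, frames [59, 21, 88]
59 -> hit
30 -> fault, evict 88, frames [59, 21, 30]

{21, 30, 59}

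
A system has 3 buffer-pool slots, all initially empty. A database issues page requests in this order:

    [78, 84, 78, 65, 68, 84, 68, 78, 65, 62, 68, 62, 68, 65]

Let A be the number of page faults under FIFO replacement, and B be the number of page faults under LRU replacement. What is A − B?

Under FIFO: F F . F F . . F . F . . . F → 7 faults.
Under LRU: F F . F F F . F F F F . . . → 9 faults.
A − B = 7 − 9 = -2.

-2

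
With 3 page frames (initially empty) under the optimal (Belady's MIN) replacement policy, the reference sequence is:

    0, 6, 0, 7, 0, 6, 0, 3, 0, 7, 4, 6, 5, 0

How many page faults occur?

7

0: fault, frames [0]
6: fault, frames [0, 6]
0: hit
7: fault, frames [0, 6, 7]
0: hit
6: hit
0: hit
3: fault, evict 6, frames [0, 7, 3]
0: hit
7: hit
4: fault, evict 3, frames [0, 7, 4]
6: fault, evict 4, frames [0, 7, 6]
5: fault, evict 6, frames [0, 7, 5]
0: hit
Page faults: 7.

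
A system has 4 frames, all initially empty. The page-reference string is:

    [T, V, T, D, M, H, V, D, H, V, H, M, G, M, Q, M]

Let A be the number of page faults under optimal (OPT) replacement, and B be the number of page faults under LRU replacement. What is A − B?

Under OPT: F F . F F F . . . . . . F . F . → 7 faults.
Under LRU: F F . F F F F . . . . . F . F . → 8 faults.
A − B = 7 − 8 = -1.

-1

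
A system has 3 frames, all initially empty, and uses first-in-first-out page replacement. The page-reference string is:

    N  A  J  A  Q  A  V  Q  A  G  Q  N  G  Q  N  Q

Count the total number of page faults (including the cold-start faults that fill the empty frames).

N: miss, frames (N)
A: miss, frames (N A)
J: miss, frames (N A J)
A: hit
Q: miss, evict N, frames (A J Q)
A: hit
V: miss, evict A, frames (J Q V)
Q: hit
A: miss, evict J, frames (Q V A)
G: miss, evict Q, frames (V A G)
Q: miss, evict V, frames (A G Q)
N: miss, evict A, frames (G Q N)
G: hit
Q: hit
N: hit
Q: hit
Page faults: 9.

9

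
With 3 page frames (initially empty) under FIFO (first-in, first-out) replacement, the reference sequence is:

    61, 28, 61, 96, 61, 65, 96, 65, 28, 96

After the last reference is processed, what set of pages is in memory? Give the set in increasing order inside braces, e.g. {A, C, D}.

61 → miss, frames [61]
28 → miss, frames [61, 28]
61 → hit
96 → miss, frames [61, 28, 96]
61 → hit
65 → miss, evict 61, frames [28, 96, 65]
96 → hit
65 → hit
28 → hit
96 → hit

{28, 65, 96}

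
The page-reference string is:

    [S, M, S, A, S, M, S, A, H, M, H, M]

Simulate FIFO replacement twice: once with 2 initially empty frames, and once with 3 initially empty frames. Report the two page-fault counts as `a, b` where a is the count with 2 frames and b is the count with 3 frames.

8, 4

2 frames: F F . F F F . F F F . . → 8 faults.
3 frames: F F . F . . . . F . . . → 4 faults.
4 < 8: adding a frame reduced faults, as is typical.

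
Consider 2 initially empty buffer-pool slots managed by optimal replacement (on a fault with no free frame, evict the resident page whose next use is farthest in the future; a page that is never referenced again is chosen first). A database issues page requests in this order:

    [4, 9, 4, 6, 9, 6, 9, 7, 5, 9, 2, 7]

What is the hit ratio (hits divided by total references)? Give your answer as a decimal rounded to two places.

0.42

4 → fault, frames (4)
9 → fault, frames (4 9)
4 → hit
6 → fault, evict 4, frames (9 6)
9 → hit
6 → hit
9 → hit
7 → fault, evict 6, frames (9 7)
5 → fault, evict 7, frames (9 5)
9 → hit
2 → fault, evict 5, frames (9 2)
7 → fault, evict 2, frames (9 7)
Hits: 5 of 12 references → 5/12 = 0.4167.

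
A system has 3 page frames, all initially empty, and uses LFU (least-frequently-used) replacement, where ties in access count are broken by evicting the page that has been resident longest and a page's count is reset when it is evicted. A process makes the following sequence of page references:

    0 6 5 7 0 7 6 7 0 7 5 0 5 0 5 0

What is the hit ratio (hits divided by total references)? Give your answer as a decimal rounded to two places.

0.56

0 -> fault, frames {0}
6 -> fault, frames {0,6}
5 -> fault, frames {0,6,5}
7 -> fault, evict 0, frames {6,5,7}
0 -> fault, evict 6, frames {5,7,0}
7 -> hit
6 -> fault, evict 5, frames {7,0,6}
7 -> hit
0 -> hit
7 -> hit
5 -> fault, evict 6, frames {7,0,5}
0 -> hit
5 -> hit
0 -> hit
5 -> hit
0 -> hit
Hits: 9 of 16 references → 9/16 = 0.5625.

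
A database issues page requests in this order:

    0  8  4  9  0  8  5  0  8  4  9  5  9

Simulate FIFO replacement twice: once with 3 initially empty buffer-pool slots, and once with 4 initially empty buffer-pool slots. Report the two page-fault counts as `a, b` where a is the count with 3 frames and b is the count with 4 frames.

3 frames: F F F F F F F . . F F . . → 9 faults.
4 frames: F F F F . . F F F F F F . → 10 faults.
10 > 9: adding a frame increased faults — Belady's anomaly.

9, 10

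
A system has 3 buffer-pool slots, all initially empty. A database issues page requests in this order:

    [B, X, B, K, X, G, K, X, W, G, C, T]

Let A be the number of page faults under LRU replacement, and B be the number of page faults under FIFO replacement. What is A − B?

Under LRU: F F . F . F . . F F F F → 8 faults.
Under FIFO: F F . F . F . . F . F F → 7 faults.
A − B = 8 − 7 = 1.

1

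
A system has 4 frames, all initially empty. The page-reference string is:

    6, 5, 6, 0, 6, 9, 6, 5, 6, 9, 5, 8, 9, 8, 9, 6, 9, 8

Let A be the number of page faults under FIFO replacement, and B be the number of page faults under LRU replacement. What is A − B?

Under FIFO: F F . F . F . . . . . F . . . F . . → 6 faults.
Under LRU: F F . F . F . . . . . F . . . . . . → 5 faults.
A − B = 6 − 5 = 1.

1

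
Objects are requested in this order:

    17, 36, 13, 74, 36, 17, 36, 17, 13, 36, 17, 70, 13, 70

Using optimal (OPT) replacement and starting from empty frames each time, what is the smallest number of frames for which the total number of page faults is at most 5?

f=1: 14 faults
f=2: 8 faults
f=3: 6 faults
f=4: 5 faults
f=5: 5 faults
Smallest f with faults ≤ 5 is 4.

4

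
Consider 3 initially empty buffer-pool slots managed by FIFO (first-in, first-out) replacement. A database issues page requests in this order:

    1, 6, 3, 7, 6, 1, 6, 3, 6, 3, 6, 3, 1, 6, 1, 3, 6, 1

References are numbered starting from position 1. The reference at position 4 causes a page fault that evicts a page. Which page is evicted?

1

pos 1: 1 -> miss, frames (1)
pos 2: 6 -> miss, frames (1 6)
pos 3: 3 -> miss, frames (1 6 3)
pos 4: 7 -> miss, evict 1, frames (6 3 7)
At position 4, page 1 is evicted.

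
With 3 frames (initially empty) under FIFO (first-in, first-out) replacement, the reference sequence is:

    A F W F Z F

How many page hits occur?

2

A → miss, frames (A)
F → miss, frames (A F)
W → miss, frames (A F W)
F → hit
Z → miss, evict A, frames (F W Z)
F → hit
Hits: 2.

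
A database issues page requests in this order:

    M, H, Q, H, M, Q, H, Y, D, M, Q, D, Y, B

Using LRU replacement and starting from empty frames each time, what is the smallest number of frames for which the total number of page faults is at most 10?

f=1: 14 faults
f=2: 13 faults
f=3: 9 faults
f=4: 8 faults
f=5: 6 faults
f=6: 6 faults
Smallest f with faults ≤ 10 is 3.

3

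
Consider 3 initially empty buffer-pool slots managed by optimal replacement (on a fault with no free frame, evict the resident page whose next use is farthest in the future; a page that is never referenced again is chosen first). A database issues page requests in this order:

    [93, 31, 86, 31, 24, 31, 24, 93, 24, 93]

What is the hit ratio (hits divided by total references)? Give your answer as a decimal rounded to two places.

93: miss, frames [93]
31: miss, frames [93, 31]
86: miss, frames [93, 31, 86]
31: hit
24: miss, evict 86, frames [93, 31, 24]
31: hit
24: hit
93: hit
24: hit
93: hit
Hits: 6 of 10 references → 6/10 = 0.6000.

0.60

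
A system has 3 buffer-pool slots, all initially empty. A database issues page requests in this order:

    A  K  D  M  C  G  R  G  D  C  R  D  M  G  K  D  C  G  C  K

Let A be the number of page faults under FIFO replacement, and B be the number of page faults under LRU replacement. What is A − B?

-1

Under FIFO: F F F F F F F . F F . . F F F F F F . F → 16 faults.
Under LRU: F F F F F F F . F F F . F F F F F F . F → 17 faults.
A − B = 16 − 17 = -1.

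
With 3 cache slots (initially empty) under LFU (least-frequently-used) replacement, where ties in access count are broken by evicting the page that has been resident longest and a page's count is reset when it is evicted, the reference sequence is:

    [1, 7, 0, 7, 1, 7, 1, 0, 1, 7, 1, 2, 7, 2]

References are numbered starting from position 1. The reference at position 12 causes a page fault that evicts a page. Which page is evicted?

0

pos 1: 1 -> miss, frames [1]
pos 2: 7 -> miss, frames [1, 7]
pos 3: 0 -> miss, frames [1, 7, 0]
pos 4: 7 -> hit
pos 5: 1 -> hit
pos 6: 7 -> hit
pos 7: 1 -> hit
pos 8: 0 -> hit
pos 9: 1 -> hit
pos 10: 7 -> hit
pos 11: 1 -> hit
pos 12: 2 -> miss, evict 0, frames [1, 7, 2]
At position 12, page 0 is evicted.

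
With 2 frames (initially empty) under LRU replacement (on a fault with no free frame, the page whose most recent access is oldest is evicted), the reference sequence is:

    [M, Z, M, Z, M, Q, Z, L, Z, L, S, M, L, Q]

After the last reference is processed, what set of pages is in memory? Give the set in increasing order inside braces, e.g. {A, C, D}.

M: fault, frames [M]
Z: fault, frames [M, Z]
M: hit
Z: hit
M: hit
Q: fault, evict Z, frames [M, Q]
Z: fault, evict M, frames [Q, Z]
L: fault, evict Q, frames [Z, L]
Z: hit
L: hit
S: fault, evict Z, frames [L, S]
M: fault, evict L, frames [S, M]
L: fault, evict S, frames [M, L]
Q: fault, evict M, frames [L, Q]

{L, Q}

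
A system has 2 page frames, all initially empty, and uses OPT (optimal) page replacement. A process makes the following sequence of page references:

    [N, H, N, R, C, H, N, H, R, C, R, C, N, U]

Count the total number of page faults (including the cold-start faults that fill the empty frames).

9

N → fault, frames {N}
H → fault, frames {N,H}
N → hit
R → fault, evict N, frames {H,R}
C → fault, evict R, frames {H,C}
H → hit
N → fault, evict C, frames {H,N}
H → hit
R → fault, evict H, frames {N,R}
C → fault, evict N, frames {R,C}
R → hit
C → hit
N → fault, evict C, frames {R,N}
U → fault, evict N, frames {R,U}
Page faults: 9.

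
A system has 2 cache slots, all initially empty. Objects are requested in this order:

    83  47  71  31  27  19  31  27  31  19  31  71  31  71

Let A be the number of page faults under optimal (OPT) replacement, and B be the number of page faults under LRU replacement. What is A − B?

-1

Under OPT: F F F F F F . F . F . F . . → 9 faults.
Under LRU: F F F F F F F F . F . F . . → 10 faults.
A − B = 9 − 10 = -1.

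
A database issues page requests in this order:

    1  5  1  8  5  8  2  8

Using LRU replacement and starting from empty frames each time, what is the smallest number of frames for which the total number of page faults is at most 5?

2

f=1: 8 faults
f=2: 5 faults
f=3: 4 faults
f=4: 4 faults
Smallest f with faults ≤ 5 is 2.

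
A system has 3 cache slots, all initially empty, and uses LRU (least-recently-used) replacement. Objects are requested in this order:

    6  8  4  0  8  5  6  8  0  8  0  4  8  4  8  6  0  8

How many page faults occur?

6 -> miss, frames (6)
8 -> miss, frames (6 8)
4 -> miss, frames (6 8 4)
0 -> miss, evict 6, frames (8 4 0)
8 -> hit
5 -> miss, evict 4, frames (0 8 5)
6 -> miss, evict 0, frames (8 5 6)
8 -> hit
0 -> miss, evict 5, frames (6 8 0)
8 -> hit
0 -> hit
4 -> miss, evict 6, frames (8 0 4)
8 -> hit
4 -> hit
8 -> hit
6 -> miss, evict 0, frames (4 8 6)
0 -> miss, evict 4, frames (8 6 0)
8 -> hit
Page faults: 10.

10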